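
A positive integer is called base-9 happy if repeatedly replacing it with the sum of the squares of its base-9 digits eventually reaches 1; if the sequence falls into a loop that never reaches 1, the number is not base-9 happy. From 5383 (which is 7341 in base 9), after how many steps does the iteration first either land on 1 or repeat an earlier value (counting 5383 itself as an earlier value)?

5383 = (7,3,4,1)_9 → 7² + 3² + 4² + 1² = 49 + 9 + 16 + 1 = 75
75 = (8,3)_9 → 8² + 3² = 64 + 9 = 73
73 = (8,1)_9 → 8² + 1² = 64 + 1 = 65
65 = (7,2)_9 → 7² + 2² = 49 + 4 = 53
53 = (5,8)_9 → 5² + 8² = 25 + 64 = 89
89 = (1,0,8)_9 → 1² + 0² + 8² = 1 + 0 + 64 = 65  — 65 repeats.
That took 6 steps.

6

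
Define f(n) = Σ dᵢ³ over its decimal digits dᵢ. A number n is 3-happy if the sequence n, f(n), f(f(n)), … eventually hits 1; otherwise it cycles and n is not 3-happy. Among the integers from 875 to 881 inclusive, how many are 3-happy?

875: 875 → 980 → 1241 → 74 → 407 → 407  — not 3-happy
876: 876 → 1071 → 345 → 216 → 225 → 141 → 66 → 432 → 99 → 1458 → 702 → 351 → 153 → 153  — not 3-happy
877: 877 → 1198 → 1243 → 100 → 1  — 3-happy
878: 878 → 1367 → 587 → 980 → 1241 → 74 → 407 → 407  — not 3-happy
879: 879 → 1584 → 702 → 351 → 153 → 153  — not 3-happy
880: 880 → 1024 → 73 → 370 → 370  — not 3-happy
881: 881 → 1025 → 134 → 92 → 737 → 713 → 371 → 371  — not 3-happy
3-happy: 877

1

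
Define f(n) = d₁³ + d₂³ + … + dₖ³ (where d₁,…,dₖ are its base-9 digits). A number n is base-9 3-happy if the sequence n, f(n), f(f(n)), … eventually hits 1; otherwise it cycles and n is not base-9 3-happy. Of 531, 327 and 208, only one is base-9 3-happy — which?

531: 531 → 341 → 577 → 345 → 99 → 9 → 1  — reaches 1 (base-9 3-happy)
327: 327 → 91 → 3 → 27 → 27  — repeats 27 (not base-9 3-happy)
208: 208 → 134 → 638 → 1198 → 470 → 476 → 980 → 540 → 432 → 152 → 856 → 128 → 134  — repeats 134 (not base-9 3-happy)

531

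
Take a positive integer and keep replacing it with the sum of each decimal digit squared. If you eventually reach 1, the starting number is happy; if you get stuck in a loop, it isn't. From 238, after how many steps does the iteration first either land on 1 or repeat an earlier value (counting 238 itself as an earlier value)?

11

238 → 2² + 3² + 8² = 77
77 → 7² + 7² = 98
98 → 9² + 8² = 145
145 → 1² + 4² + 5² = 42
42 → 4² + 2² = 20
20 → 2² + 0² = 4
4 → 4² = 16
16 → 1² + 6² = 37
37 → 3² + 7² = 58
58 → 5² + 8² = 89
89 → 8² + 9² = 145  — 145 repeats.
That took 11 steps.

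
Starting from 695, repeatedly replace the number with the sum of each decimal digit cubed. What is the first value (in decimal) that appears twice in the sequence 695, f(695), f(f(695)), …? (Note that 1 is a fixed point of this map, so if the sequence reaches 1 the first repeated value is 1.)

371

695 → 6³ + 9³ + 5³ = 1070
1070 → 1³ + 0³ + 7³ + 0³ = 344
344 → 3³ + 4³ + 4³ = 155
155 → 1³ + 5³ + 5³ = 251
251 → 2³ + 5³ + 1³ = 134
134 → 1³ + 3³ + 4³ = 92
92 → 9³ + 2³ = 737
737 → 7³ + 3³ + 7³ = 713
713 → 7³ + 1³ + 3³ = 371
371 → 3³ + 7³ + 1³ = 371  — 371 already appeared earlier.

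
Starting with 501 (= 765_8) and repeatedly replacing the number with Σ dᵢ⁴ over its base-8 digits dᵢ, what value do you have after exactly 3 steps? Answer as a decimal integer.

897

501 = (7,6,5)_8 → 7⁴ + 6⁴ + 5⁴ = 4322
4322 = (1,0,3,4,2)_8 → 1⁴ + 0⁴ + 3⁴ + 4⁴ + 2⁴ = 354
354 = (5,4,2)_8 → 5⁴ + 4⁴ + 2⁴ = 897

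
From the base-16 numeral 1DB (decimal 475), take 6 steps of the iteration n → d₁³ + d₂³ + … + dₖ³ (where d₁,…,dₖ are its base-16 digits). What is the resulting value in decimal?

1945

475 = (1,13,11)_16 → 1³ + 13³ + 11³ = 3529
3529 = (13,12,9)_16 → 13³ + 12³ + 9³ = 4654
4654 = (1,2,2,14)_16 → 1³ + 2³ + 2³ + 14³ = 2761
2761 = (10,12,9)_16 → 10³ + 12³ + 9³ = 3457
3457 = (13,8,1)_16 → 13³ + 8³ + 1³ = 2710
2710 = (10,9,6)_16 → 10³ + 9³ + 6³ = 1945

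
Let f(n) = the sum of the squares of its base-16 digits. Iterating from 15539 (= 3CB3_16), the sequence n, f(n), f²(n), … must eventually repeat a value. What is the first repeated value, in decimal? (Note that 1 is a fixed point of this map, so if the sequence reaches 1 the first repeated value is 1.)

169

15539 = (3,12,11,3)_16 → 283
283 = (1,1,11)_16 → 123
123 = (7,11)_16 → 170
170 = (10,10)_16 → 200
200 = (12,8)_16 → 208
208 = (13,0)_16 → 169
169 = (10,9)_16 → 181
181 = (11,5)_16 → 146
146 = (9,2)_16 → 85
85 = (5,5)_16 → 50
50 = (3,2)_16 → 13
13 = (13)_16 → 169  — 169 already appeared earlier.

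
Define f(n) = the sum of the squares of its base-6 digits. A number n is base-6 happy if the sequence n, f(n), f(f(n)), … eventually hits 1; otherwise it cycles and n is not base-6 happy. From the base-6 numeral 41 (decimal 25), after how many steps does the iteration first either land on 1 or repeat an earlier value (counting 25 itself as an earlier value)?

8

25 = (4,1)_6 → 17
17 = (2,5)_6 → 29
29 = (4,5)_6 → 41
41 = (1,0,5)_6 → 26
26 = (4,2)_6 → 20
20 = (3,2)_6 → 13
13 = (2,1)_6 → 5
5 = (5)_6 → 25  — 25 repeats.
That took 8 steps.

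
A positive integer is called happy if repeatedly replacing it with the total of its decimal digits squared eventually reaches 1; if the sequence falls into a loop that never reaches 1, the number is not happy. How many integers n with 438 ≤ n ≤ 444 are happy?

1

438: 438 → 89 → 145 → 42 → 20 → 4 → 16 → 37 → 58 → 89  — not happy
439: 439 → 106 → 37 → 58 → 89 → 145 → 42 → 20 → 4 → 16 → 37  — not happy
440: 440 → 32 → 13 → 10 → 1  — happy
441: 441 → 33 → 18 → 65 → 61 → 37 → 58 → 89 → 145 → 42 → 20 → 4 → 16 → 37  — not happy
442: 442 → 36 → 45 → 41 → 17 → 50 → 25 → 29 → 85 → 89 → 145 → 42 → 20 → 4 → 16 → 37 → 58 → 89  — not happy
443: 443 → 41 → 17 → 50 → 25 → 29 → 85 → 89 → 145 → 42 → 20 → 4 → 16 → 37 → 58 → 89  — not happy
444: 444 → 48 → 80 → 64 → 52 → 29 → 85 → 89 → 145 → 42 → 20 → 4 → 16 → 37 → 58 → 89  — not happy
happy: 440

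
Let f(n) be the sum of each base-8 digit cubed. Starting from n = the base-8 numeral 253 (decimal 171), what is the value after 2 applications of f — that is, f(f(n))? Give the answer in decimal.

171 = (2,5,3)_8 → 160
160 = (2,4,0)_8 → 72

72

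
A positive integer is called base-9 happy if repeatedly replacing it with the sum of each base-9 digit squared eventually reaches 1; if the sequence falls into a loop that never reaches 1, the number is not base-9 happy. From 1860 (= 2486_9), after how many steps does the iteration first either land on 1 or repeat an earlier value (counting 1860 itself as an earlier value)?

5

1860 = (2,4,8,6)_9 → 2² + 4² + 8² + 6² = 120
120 = (1,4,3)_9 → 1² + 4² + 3² = 26
26 = (2,8)_9 → 2² + 8² = 68
68 = (7,5)_9 → 7² + 5² = 74
74 = (8,2)_9 → 8² + 2² = 68  — 68 repeats.
That took 5 steps.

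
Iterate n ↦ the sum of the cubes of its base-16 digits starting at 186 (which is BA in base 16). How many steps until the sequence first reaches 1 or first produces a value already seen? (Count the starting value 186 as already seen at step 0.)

186 = (11,10)_16 → 11³ + 10³ = 2331
2331 = (9,1,11)_16 → 9³ + 1³ + 11³ = 2061
2061 = (8,0,13)_16 → 8³ + 0³ + 13³ = 2709
2709 = (10,9,5)_16 → 10³ + 9³ + 5³ = 1854
1854 = (7,3,14)_16 → 7³ + 3³ + 14³ = 3114
3114 = (12,2,10)_16 → 12³ + 2³ + 10³ = 2736
2736 = (10,11,0)_16 → 10³ + 11³ + 0³ = 2331  — 2331 repeats.
That took 7 steps.

7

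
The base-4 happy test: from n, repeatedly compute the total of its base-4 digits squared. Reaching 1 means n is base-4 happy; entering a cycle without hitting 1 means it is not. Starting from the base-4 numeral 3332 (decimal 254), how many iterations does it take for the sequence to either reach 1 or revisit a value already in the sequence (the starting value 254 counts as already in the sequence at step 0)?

6

254 = (3,3,3,2)_4 → 3² + 3² + 3² + 2² = 31
31 = (1,3,3)_4 → 1² + 3² + 3² = 19
19 = (1,0,3)_4 → 1² + 0² + 3² = 10
10 = (2,2)_4 → 2² + 2² = 8
8 = (2,0)_4 → 2² + 0² = 4
4 = (1,0)_4 → 1² + 0² = 1  — reached 1.
That took 6 steps.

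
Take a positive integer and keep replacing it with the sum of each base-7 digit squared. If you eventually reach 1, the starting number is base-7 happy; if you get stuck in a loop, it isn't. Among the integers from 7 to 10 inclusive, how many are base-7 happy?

7: 7 → 1  (reaches 1)
8: 8 → 2 → 4 → 16 → 8  (repeats 8)
9: 9 → 5 → 25 → 25  (repeats 25)
10: 10 → 10  (repeats 10)
base-7 happy: 7

1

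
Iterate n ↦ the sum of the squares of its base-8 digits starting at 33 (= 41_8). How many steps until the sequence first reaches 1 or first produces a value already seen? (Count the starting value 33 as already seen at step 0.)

33 = (4,1)_8 → 17
17 = (2,1)_8 → 5
5 = (5)_8 → 25
25 = (3,1)_8 → 10
10 = (1,2)_8 → 5  — 5 repeats.
That took 5 steps.

5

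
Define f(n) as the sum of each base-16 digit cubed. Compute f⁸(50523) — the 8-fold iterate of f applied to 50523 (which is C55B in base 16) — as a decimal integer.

50523 = (12,5,5,11)_16 → 12³ + 5³ + 5³ + 11³ = 1728 + 125 + 125 + 1331 = 3309
3309 = (12,14,13)_16 → 12³ + 14³ + 13³ = 1728 + 2744 + 2197 = 6669
6669 = (1,10,0,13)_16 → 1³ + 10³ + 0³ + 13³ = 1 + 1000 + 0 + 2197 = 3198
3198 = (12,7,14)_16 → 12³ + 7³ + 14³ = 1728 + 343 + 2744 = 4815
4815 = (1,2,12,15)_16 → 1³ + 2³ + 12³ + 15³ = 1 + 8 + 1728 + 3375 = 5112
5112 = (1,3,15,8)_16 → 1³ + 3³ + 15³ + 8³ = 1 + 27 + 3375 + 512 = 3915
3915 = (15,4,11)_16 → 15³ + 4³ + 11³ = 3375 + 64 + 1331 = 4770
4770 = (1,2,10,2)_16 → 1³ + 2³ + 10³ + 2³ = 1 + 8 + 1000 + 8 = 1017

1017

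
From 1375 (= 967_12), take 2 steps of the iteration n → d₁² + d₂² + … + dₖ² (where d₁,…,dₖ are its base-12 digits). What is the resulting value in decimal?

1375 = (9,6,7)_12 → 166
166 = (1,1,10)_12 → 102

102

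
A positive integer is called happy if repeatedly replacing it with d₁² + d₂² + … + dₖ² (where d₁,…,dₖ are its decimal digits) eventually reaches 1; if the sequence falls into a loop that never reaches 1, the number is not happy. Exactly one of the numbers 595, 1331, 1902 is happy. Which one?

1902

595: 595 → 131 → 11 → 2 → 4 → 16 → 37 → 58 → 89 → 145 → 42 → 20 → 4  — repeats 4 (not happy)
1331: 1331 → 20 → 4 → 16 → 37 → 58 → 89 → 145 → 42 → 20  — repeats 20 (not happy)
1902: 1902 → 86 → 100 → 1  — reaches 1 (happy)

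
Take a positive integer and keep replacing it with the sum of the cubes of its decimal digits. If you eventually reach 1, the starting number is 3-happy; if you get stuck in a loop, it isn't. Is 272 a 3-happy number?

272 → 2³ + 7³ + 2³ = 8 + 343 + 8 = 359
359 → 3³ + 5³ + 9³ = 27 + 125 + 729 = 881
881 → 8³ + 8³ + 1³ = 512 + 512 + 1 = 1025
1025 → 1³ + 0³ + 2³ + 5³ = 1 + 0 + 8 + 125 = 134
134 → 1³ + 3³ + 4³ = 1 + 27 + 64 = 92
92 → 9³ + 2³ = 729 + 8 = 737
737 → 7³ + 3³ + 7³ = 343 + 27 + 343 = 713
713 → 7³ + 1³ + 3³ = 343 + 1 + 27 = 371
371 → 3³ + 7³ + 1³ = 27 + 343 + 1 = 371  — 371 already seen; the sequence cycles without reaching 1.

not 3-happy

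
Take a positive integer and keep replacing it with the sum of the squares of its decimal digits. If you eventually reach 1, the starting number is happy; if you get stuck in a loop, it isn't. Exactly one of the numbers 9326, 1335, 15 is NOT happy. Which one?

15

9326: 9326 → 130 → 10 → 1  — reaches 1 (happy)
1335: 1335 → 44 → 32 → 13 → 10 → 1  — reaches 1 (happy)
15: 15 → 26 → 40 → 16 → 37 → 58 → 89 → 145 → 42 → 20 → 4 → 16  — repeats 16 (not happy)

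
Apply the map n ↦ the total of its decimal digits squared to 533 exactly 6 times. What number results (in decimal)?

533 → 5² + 3² + 3² = 43
43 → 4² + 3² = 25
25 → 2² + 5² = 29
29 → 2² + 9² = 85
85 → 8² + 5² = 89
89 → 8² + 9² = 145

145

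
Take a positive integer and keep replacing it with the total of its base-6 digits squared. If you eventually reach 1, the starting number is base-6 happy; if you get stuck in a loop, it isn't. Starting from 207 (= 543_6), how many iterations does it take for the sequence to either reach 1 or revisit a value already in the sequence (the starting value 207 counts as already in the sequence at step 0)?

207 = (5,4,3)_6 → 5² + 4² + 3² = 25 + 16 + 9 = 50
50 = (1,2,2)_6 → 1² + 2² + 2² = 1 + 4 + 4 = 9
9 = (1,3)_6 → 1² + 3² = 1 + 9 = 10
10 = (1,4)_6 → 1² + 4² = 1 + 16 = 17
17 = (2,5)_6 → 2² + 5² = 4 + 25 = 29
29 = (4,5)_6 → 4² + 5² = 16 + 25 = 41
41 = (1,0,5)_6 → 1² + 0² + 5² = 1 + 0 + 25 = 26
26 = (4,2)_6 → 4² + 2² = 16 + 4 = 20
20 = (3,2)_6 → 3² + 2² = 9 + 4 = 13
13 = (2,1)_6 → 2² + 1² = 4 + 1 = 5
5 = (5)_6 → 5² = 25
25 = (4,1)_6 → 4² + 1² = 16 + 1 = 17  — 17 repeats.
That took 12 steps.

12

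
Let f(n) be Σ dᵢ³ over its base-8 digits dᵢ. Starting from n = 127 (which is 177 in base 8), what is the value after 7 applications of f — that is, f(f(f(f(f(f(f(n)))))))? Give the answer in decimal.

559

127 = (1,7,7)_8 → 687
687 = (1,2,5,7)_8 → 477
477 = (7,3,5)_8 → 495
495 = (7,5,7)_8 → 811
811 = (1,4,5,3)_8 → 217
217 = (3,3,1)_8 → 55
55 = (6,7)_8 → 559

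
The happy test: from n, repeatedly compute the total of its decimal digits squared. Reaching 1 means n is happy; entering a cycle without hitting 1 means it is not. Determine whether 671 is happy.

671 → 6² + 7² + 1² = 86
86 → 8² + 6² = 100
100 → 1² + 0² + 0² = 1  — reached 1.

happy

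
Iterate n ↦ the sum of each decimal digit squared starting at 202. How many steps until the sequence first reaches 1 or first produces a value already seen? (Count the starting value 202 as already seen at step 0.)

14

202 → 8
8 → 64
64 → 52
52 → 29
29 → 85
85 → 89
89 → 145
145 → 42
42 → 20
20 → 4
4 → 16
16 → 37
37 → 58
58 → 89  — 89 repeats.
That took 14 steps.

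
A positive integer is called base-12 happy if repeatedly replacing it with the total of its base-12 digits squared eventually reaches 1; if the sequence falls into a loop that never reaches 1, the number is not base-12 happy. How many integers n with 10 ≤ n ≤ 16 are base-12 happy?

1

10: 10 → 100 → 80 → 100  (repeats 100)
11: 11 → 121 → 101 → 89 → 74 → 40 → 25 → 5 → 25  (repeats 25)
12: 12 → 1  (reaches 1)
13: 13 → 2 → 4 → 16 → 17 → 26 → 8 → 64 → 41 → 34 → 104 → 128 → 164 → 66 → 61 → 26  (repeats 26)
14: 14 → 5 → 25 → 5  (repeats 5)
15: 15 → 10 → 100 → 80 → 100  (repeats 100)
16: 16 → 17 → 26 → 8 → 64 → 41 → 34 → 104 → 128 → 164 → 66 → 61 → 26  (repeats 26)
base-12 happy: 12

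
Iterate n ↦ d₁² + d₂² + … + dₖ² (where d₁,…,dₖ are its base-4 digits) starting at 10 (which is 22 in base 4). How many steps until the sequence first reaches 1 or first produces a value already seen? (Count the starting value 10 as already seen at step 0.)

10 = (2,2)_4 → 8
8 = (2,0)_4 → 4
4 = (1,0)_4 → 1  — reached 1.
That took 3 steps.

3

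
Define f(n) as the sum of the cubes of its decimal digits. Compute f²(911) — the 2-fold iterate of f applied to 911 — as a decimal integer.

371

911 → 9³ + 1³ + 1³ = 729 + 1 + 1 = 731
731 → 7³ + 3³ + 1³ = 343 + 27 + 1 = 371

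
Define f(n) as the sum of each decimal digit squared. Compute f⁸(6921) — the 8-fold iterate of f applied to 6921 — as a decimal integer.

6921 → 122
122 → 9
9 → 81
81 → 65
65 → 61
61 → 37
37 → 58
58 → 89

89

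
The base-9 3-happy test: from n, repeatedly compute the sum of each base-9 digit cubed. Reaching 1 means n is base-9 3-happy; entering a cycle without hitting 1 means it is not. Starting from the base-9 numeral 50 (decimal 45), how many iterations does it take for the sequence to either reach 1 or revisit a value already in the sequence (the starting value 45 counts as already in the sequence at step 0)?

45 = (5,0)_9 → 5³ + 0³ = 125
125 = (1,4,8)_9 → 1³ + 4³ + 8³ = 577
577 = (7,1,1)_9 → 7³ + 1³ + 1³ = 345
345 = (4,2,3)_9 → 4³ + 2³ + 3³ = 99
99 = (1,2,0)_9 → 1³ + 2³ + 0³ = 9
9 = (1,0)_9 → 1³ + 0³ = 1  — reached 1.
That took 6 steps.

6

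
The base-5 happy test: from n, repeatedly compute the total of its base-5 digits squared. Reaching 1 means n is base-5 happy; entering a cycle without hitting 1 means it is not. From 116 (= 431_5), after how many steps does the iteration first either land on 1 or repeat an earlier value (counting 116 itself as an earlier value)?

6

116 = (4,3,1)_5 → 4² + 3² + 1² = 26
26 = (1,0,1)_5 → 1² + 0² + 1² = 2
2 = (2)_5 → 2² = 4
4 = (4)_5 → 4² = 16
16 = (3,1)_5 → 3² + 1² = 10
10 = (2,0)_5 → 2² + 0² = 4  — 4 repeats.
That took 6 steps.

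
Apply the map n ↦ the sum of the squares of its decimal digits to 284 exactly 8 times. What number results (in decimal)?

284 → 2² + 8² + 4² = 4 + 64 + 16 = 84
84 → 8² + 4² = 64 + 16 = 80
80 → 8² + 0² = 64 + 0 = 64
64 → 6² + 4² = 36 + 16 = 52
52 → 5² + 2² = 25 + 4 = 29
29 → 2² + 9² = 4 + 81 = 85
85 → 8² + 5² = 64 + 25 = 89
89 → 8² + 9² = 64 + 81 = 145

145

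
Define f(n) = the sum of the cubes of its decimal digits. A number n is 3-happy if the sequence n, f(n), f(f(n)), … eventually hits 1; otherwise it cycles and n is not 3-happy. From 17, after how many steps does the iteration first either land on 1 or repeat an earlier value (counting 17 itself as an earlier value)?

17 → 1³ + 7³ = 1 + 343 = 344
344 → 3³ + 4³ + 4³ = 27 + 64 + 64 = 155
155 → 1³ + 5³ + 5³ = 1 + 125 + 125 = 251
251 → 2³ + 5³ + 1³ = 8 + 125 + 1 = 134
134 → 1³ + 3³ + 4³ = 1 + 27 + 64 = 92
92 → 9³ + 2³ = 729 + 8 = 737
737 → 7³ + 3³ + 7³ = 343 + 27 + 343 = 713
713 → 7³ + 1³ + 3³ = 343 + 1 + 27 = 371
371 → 3³ + 7³ + 1³ = 27 + 343 + 1 = 371  — 371 repeats.
That took 9 steps.

9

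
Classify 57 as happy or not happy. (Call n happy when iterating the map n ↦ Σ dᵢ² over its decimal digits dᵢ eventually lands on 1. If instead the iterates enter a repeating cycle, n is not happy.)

57 → 5² + 7² = 25 + 49 = 74
74 → 7² + 4² = 49 + 16 = 65
65 → 6² + 5² = 36 + 25 = 61
61 → 6² + 1² = 36 + 1 = 37
37 → 3² + 7² = 9 + 49 = 58
58 → 5² + 8² = 25 + 64 = 89
89 → 8² + 9² = 64 + 81 = 145
145 → 1² + 4² + 5² = 1 + 16 + 25 = 42
42 → 4² + 2² = 16 + 4 = 20
20 → 2² + 0² = 4 + 0 = 4
4 → 4² = 16
16 → 1² + 6² = 1 + 36 = 37  — 37 already seen; the sequence cycles without reaching 1.

not happy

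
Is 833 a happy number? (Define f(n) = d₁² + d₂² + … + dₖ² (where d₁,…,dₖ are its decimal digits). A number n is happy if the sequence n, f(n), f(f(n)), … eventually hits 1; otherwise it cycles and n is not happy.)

833 → 8² + 3² + 3² = 82
82 → 8² + 2² = 68
68 → 6² + 8² = 100
100 → 1² + 0² + 0² = 1  — reached 1.

happy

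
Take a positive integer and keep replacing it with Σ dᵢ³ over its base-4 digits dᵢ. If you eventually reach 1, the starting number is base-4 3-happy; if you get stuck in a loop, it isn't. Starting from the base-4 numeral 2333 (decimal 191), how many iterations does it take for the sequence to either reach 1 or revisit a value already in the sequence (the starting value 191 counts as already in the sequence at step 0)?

191 = (2,3,3,3)_4 → 89
89 = (1,1,2,1)_4 → 11
11 = (2,3)_4 → 35
35 = (2,0,3)_4 → 35  — 35 repeats.
That took 4 steps.

4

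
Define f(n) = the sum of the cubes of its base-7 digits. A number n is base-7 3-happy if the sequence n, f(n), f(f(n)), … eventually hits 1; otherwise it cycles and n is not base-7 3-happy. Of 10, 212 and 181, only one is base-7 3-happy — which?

10: 10 → 28 → 64 → 10  — repeats 10 (not base-7 3-happy)
212: 212 → 80 → 92 → 218 → 92  — repeats 92 (not base-7 3-happy)
181: 181 → 307 → 433 → 343 → 1  — reaches 1 (base-7 3-happy)

181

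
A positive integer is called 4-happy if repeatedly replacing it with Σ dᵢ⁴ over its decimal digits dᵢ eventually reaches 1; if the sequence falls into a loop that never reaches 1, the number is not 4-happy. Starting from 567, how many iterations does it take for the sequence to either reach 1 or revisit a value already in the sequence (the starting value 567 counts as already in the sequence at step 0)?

567 → 5⁴ + 6⁴ + 7⁴ = 625 + 1296 + 2401 = 4322
4322 → 4⁴ + 3⁴ + 2⁴ + 2⁴ = 256 + 81 + 16 + 16 = 369
369 → 3⁴ + 6⁴ + 9⁴ = 81 + 1296 + 6561 = 7938
7938 → 7⁴ + 9⁴ + 3⁴ + 8⁴ = 2401 + 6561 + 81 + 4096 = 13139
13139 → 1⁴ + 3⁴ + 1⁴ + 3⁴ + 9⁴ = 1 + 81 + 1 + 81 + 6561 = 6725
6725 → 6⁴ + 7⁴ + 2⁴ + 5⁴ = 1296 + 2401 + 16 + 625 = 4338
4338 → 4⁴ + 3⁴ + 3⁴ + 8⁴ = 256 + 81 + 81 + 4096 = 4514
4514 → 4⁴ + 5⁴ + 1⁴ + 4⁴ = 256 + 625 + 1 + 256 = 1138
1138 → 1⁴ + 1⁴ + 3⁴ + 8⁴ = 1 + 1 + 81 + 4096 = 4179
4179 → 4⁴ + 1⁴ + 7⁴ + 9⁴ = 256 + 1 + 2401 + 6561 = 9219
9219 → 9⁴ + 2⁴ + 1⁴ + 9⁴ = 6561 + 16 + 1 + 6561 = 13139  — 13139 repeats.
That took 11 steps.

11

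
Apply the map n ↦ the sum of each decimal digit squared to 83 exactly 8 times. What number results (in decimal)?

83 → 8² + 3² = 73
73 → 7² + 3² = 58
58 → 5² + 8² = 89
89 → 8² + 9² = 145
145 → 1² + 4² + 5² = 42
42 → 4² + 2² = 20
20 → 2² + 0² = 4
4 → 4² = 16

16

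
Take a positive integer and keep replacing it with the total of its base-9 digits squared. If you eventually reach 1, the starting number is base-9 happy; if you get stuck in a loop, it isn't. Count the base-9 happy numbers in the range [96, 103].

96: 96 → 38 → 20 → 8 → 64 → 50 → 50  (repeats 50)
97: 97 → 51 → 61 → 85 → 17 → 65 → 53 → 89 → 65  (repeats 65)
98: 98 → 66 → 58 → 52 → 74 → 68 → 74  (repeats 74)
99: 99 → 5 → 25 → 53 → 89 → 65 → 53  (repeats 53)
100: 100 → 6 → 36 → 16 → 50 → 50  (repeats 50)
101: 101 → 9 → 1  (reaches 1)
102: 102 → 14 → 26 → 68 → 74 → 68  (repeats 68)
103: 103 → 21 → 13 → 17 → 65 → 53 → 89 → 65  (repeats 65)
base-9 happy: 101

1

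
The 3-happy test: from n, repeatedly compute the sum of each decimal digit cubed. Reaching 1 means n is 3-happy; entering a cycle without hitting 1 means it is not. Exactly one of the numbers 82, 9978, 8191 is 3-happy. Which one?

82: 82 → 520 → 133 → 55 → 250 → 133  — repeats 133 (not 3-happy)
9978: 9978 → 2313 → 63 → 243 → 99 → 1458 → 702 → 351 → 153 → 153  — repeats 153 (not 3-happy)
8191: 8191 → 1243 → 100 → 1  — reaches 1 (3-happy)

8191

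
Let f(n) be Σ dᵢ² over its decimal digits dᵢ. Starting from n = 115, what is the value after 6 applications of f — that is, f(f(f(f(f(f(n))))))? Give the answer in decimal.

85

115 → 1² + 1² + 5² = 27
27 → 2² + 7² = 53
53 → 5² + 3² = 34
34 → 3² + 4² = 25
25 → 2² + 5² = 29
29 → 2² + 9² = 85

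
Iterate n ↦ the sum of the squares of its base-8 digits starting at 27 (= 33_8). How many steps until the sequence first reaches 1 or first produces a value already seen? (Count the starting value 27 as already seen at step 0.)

27 = (3,3)_8 → 3² + 3² = 18
18 = (2,2)_8 → 2² + 2² = 8
8 = (1,0)_8 → 1² + 0² = 1  — reached 1.
That took 3 steps.

3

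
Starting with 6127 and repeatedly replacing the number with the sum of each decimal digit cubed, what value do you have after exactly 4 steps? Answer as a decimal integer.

496

6127 → 6³ + 1³ + 2³ + 7³ = 216 + 1 + 8 + 343 = 568
568 → 5³ + 6³ + 8³ = 125 + 216 + 512 = 853
853 → 8³ + 5³ + 3³ = 512 + 125 + 27 = 664
664 → 6³ + 6³ + 4³ = 216 + 216 + 64 = 496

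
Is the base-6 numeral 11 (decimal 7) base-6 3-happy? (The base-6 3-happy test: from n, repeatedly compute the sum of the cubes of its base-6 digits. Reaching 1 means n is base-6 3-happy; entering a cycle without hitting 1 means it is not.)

not base-6 3-happy

7 = (1,1)_6 → 1³ + 1³ = 1 + 1 = 2
2 = (2)_6 → 2³ = 8
8 = (1,2)_6 → 1³ + 2³ = 1 + 8 = 9
9 = (1,3)_6 → 1³ + 3³ = 1 + 27 = 28
28 = (4,4)_6 → 4³ + 4³ = 64 + 64 = 128
128 = (3,3,2)_6 → 3³ + 3³ + 2³ = 27 + 27 + 8 = 62
62 = (1,4,2)_6 → 1³ + 4³ + 2³ = 1 + 64 + 8 = 73
73 = (2,0,1)_6 → 2³ + 0³ + 1³ = 8 + 0 + 1 = 9  — 9 already seen; the sequence cycles without reaching 1.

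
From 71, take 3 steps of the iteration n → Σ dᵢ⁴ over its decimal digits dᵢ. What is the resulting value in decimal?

71 → 7⁴ + 1⁴ = 2401 + 1 = 2402
2402 → 2⁴ + 4⁴ + 0⁴ + 2⁴ = 16 + 256 + 0 + 16 = 288
288 → 2⁴ + 8⁴ + 8⁴ = 16 + 4096 + 4096 = 8208

8208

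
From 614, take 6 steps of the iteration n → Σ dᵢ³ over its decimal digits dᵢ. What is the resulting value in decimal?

713

614 → 6³ + 1³ + 4³ = 281
281 → 2³ + 8³ + 1³ = 521
521 → 5³ + 2³ + 1³ = 134
134 → 1³ + 3³ + 4³ = 92
92 → 9³ + 2³ = 737
737 → 7³ + 3³ + 7³ = 713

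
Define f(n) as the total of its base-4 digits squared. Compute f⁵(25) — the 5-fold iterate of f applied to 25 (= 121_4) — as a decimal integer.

25 = (1,2,1)_4 → 1² + 2² + 1² = 1 + 4 + 1 = 6
6 = (1,2)_4 → 1² + 2² = 1 + 4 = 5
5 = (1,1)_4 → 1² + 1² = 1 + 1 = 2
2 = (2)_4 → 2² = 4
4 = (1,0)_4 → 1² + 0² = 1 + 0 = 1

1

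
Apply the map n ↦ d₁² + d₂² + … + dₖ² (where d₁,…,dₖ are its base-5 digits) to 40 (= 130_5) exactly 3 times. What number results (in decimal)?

16

40 = (1,3,0)_5 → 1² + 3² + 0² = 1 + 9 + 0 = 10
10 = (2,0)_5 → 2² + 0² = 4 + 0 = 4
4 = (4)_5 → 4² = 16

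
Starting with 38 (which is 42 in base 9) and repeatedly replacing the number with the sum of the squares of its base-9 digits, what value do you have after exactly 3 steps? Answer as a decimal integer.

38 = (4,2)_9 → 4² + 2² = 20
20 = (2,2)_9 → 2² + 2² = 8
8 = (8)_9 → 8² = 64

64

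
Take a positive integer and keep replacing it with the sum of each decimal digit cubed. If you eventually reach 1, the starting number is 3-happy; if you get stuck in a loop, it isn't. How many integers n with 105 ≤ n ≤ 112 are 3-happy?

1

105: 105 → 126 → 225 → 141 → 66 → 432 → 99 → 1458 → 702 → 351 → 153 → 153  (repeats 153)
106: 106 → 217 → 352 → 160 → 217  (repeats 217)
107: 107 → 344 → 155 → 251 → 134 → 92 → 737 → 713 → 371 → 371  (repeats 371)
108: 108 → 513 → 153 → 153  (repeats 153)
109: 109 → 730 → 370 → 370  (repeats 370)
110: 110 → 2 → 8 → 512 → 134 → 92 → 737 → 713 → 371 → 371  (repeats 371)
111: 111 → 3 → 27 → 351 → 153 → 153  (repeats 153)
112: 112 → 10 → 1  (reaches 1)
3-happy: 112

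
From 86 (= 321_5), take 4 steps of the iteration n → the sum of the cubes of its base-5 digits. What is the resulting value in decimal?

86 = (3,2,1)_5 → 3³ + 2³ + 1³ = 36
36 = (1,2,1)_5 → 1³ + 2³ + 1³ = 10
10 = (2,0)_5 → 2³ + 0³ = 8
8 = (1,3)_5 → 1³ + 3³ = 28

28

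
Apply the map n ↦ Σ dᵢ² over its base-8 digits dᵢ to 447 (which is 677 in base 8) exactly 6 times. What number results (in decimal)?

447 = (6,7,7)_8 → 6² + 7² + 7² = 134
134 = (2,0,6)_8 → 2² + 0² + 6² = 40
40 = (5,0)_8 → 5² + 0² = 25
25 = (3,1)_8 → 3² + 1² = 10
10 = (1,2)_8 → 1² + 2² = 5
5 = (5)_8 → 5² = 25

25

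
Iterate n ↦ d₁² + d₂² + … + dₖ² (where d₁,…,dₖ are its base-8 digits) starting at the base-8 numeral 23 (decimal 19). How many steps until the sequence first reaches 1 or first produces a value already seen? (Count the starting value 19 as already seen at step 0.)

19 = (2,3)_8 → 13
13 = (1,5)_8 → 26
26 = (3,2)_8 → 13  — 13 repeats.
That took 3 steps.

3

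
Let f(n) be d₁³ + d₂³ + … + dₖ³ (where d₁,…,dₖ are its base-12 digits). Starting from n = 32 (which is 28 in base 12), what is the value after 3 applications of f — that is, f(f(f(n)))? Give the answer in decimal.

35

32 = (2,8)_12 → 2³ + 8³ = 8 + 512 = 520
520 = (3,7,4)_12 → 3³ + 7³ + 4³ = 27 + 343 + 64 = 434
434 = (3,0,2)_12 → 3³ + 0³ + 2³ = 27 + 0 + 8 = 35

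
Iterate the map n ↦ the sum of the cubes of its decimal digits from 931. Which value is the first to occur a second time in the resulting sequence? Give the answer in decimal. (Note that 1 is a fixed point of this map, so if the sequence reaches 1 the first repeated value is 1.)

370

931 → 9³ + 3³ + 1³ = 757
757 → 7³ + 5³ + 7³ = 811
811 → 8³ + 1³ + 1³ = 514
514 → 5³ + 1³ + 4³ = 190
190 → 1³ + 9³ + 0³ = 730
730 → 7³ + 3³ + 0³ = 370
370 → 3³ + 7³ + 0³ = 370  — 370 already appeared earlier.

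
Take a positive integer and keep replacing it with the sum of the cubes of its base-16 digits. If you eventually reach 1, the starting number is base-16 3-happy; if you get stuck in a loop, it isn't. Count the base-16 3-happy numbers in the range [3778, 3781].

1

3778: 3778 → 4480 → 514 → 16 → 1  (reaches 1)
3779: 3779 → 4499 → 758 → 3599 → 6119 → 3431 → 2756 → 2792 → 4256 → 1001 → 3500 → 4925 → 2252 → 3968 → 3887 → 6758 → 1433 → 1583 → 3599  (repeats 3599)
3780: 3780 → 4536 → 1845 → 495 → 6120 → 3600 → 2745 → 3060 → 4770 → 1017 → 4131 → 36 → 72 → 576 → 72  (repeats 72)
3781: 3781 → 4597 → 3502 → 5941 → 496 → 3376 → 2224 → 1843 → 397 → 2710 → 1945 → 1801 → 1072 → 91 → 1456 → 1456  (repeats 1456)
base-16 3-happy: 3778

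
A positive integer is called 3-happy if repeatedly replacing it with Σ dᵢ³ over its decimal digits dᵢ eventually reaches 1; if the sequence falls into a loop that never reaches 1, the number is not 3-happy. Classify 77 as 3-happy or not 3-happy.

77 → 7³ + 7³ = 686
686 → 6³ + 8³ + 6³ = 944
944 → 9³ + 4³ + 4³ = 857
857 → 8³ + 5³ + 7³ = 980
980 → 9³ + 8³ + 0³ = 1241
1241 → 1³ + 2³ + 4³ + 1³ = 74
74 → 7³ + 4³ = 407
407 → 4³ + 0³ + 7³ = 407  — 407 already seen; the sequence cycles without reaching 1.

not 3-happy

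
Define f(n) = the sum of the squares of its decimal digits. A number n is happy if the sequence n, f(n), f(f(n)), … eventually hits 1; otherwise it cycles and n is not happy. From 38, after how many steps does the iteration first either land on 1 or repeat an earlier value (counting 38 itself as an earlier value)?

38 → 3² + 8² = 73
73 → 7² + 3² = 58
58 → 5² + 8² = 89
89 → 8² + 9² = 145
145 → 1² + 4² + 5² = 42
42 → 4² + 2² = 20
20 → 2² + 0² = 4
4 → 4² = 16
16 → 1² + 6² = 37
37 → 3² + 7² = 58  — 58 repeats.
That took 10 steps.

10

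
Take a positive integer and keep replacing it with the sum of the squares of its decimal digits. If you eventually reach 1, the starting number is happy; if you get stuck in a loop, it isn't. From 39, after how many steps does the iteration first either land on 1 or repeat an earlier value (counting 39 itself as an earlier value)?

39 → 3² + 9² = 90
90 → 9² + 0² = 81
81 → 8² + 1² = 65
65 → 6² + 5² = 61
61 → 6² + 1² = 37
37 → 3² + 7² = 58
58 → 5² + 8² = 89
89 → 8² + 9² = 145
145 → 1² + 4² + 5² = 42
42 → 4² + 2² = 20
20 → 2² + 0² = 4
4 → 4² = 16
16 → 1² + 6² = 37  — 37 repeats.
That took 13 steps.

13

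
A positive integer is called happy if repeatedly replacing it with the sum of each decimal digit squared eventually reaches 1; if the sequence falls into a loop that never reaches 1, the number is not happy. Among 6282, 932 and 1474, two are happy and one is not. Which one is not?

6282: 6282 → 108 → 65 → 61 → 37 → 58 → 89 → 145 → 42 → 20 → 4 → 16 → 37  — repeats 37 (not happy)
932: 932 → 94 → 97 → 130 → 10 → 1  — reaches 1 (happy)
1474: 1474 → 82 → 68 → 100 → 1  — reaches 1 (happy)

6282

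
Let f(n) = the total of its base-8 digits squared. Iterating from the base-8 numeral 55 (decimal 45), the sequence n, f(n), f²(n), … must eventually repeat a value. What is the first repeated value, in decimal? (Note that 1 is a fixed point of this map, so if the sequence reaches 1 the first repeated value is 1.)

25

45 = (5,5)_8 → 50
50 = (6,2)_8 → 40
40 = (5,0)_8 → 25
25 = (3,1)_8 → 10
10 = (1,2)_8 → 5
5 = (5)_8 → 25  — 25 already appeared earlier.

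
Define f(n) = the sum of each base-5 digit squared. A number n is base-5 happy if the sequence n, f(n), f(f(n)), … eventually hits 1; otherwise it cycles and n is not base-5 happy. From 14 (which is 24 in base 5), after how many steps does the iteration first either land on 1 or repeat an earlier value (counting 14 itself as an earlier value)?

5

14 = (2,4)_5 → 2² + 4² = 20
20 = (4,0)_5 → 4² + 0² = 16
16 = (3,1)_5 → 3² + 1² = 10
10 = (2,0)_5 → 2² + 0² = 4
4 = (4)_5 → 4² = 16  — 16 repeats.
That took 5 steps.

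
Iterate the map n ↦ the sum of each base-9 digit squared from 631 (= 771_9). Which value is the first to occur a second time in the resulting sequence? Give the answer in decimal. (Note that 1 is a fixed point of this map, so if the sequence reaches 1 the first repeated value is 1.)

631 = (7,7,1)_9 → 7² + 7² + 1² = 49 + 49 + 1 = 99
99 = (1,2,0)_9 → 1² + 2² + 0² = 1 + 4 + 0 = 5
5 = (5)_9 → 5² = 25
25 = (2,7)_9 → 2² + 7² = 4 + 49 = 53
53 = (5,8)_9 → 5² + 8² = 25 + 64 = 89
89 = (1,0,8)_9 → 1² + 0² + 8² = 1 + 0 + 64 = 65
65 = (7,2)_9 → 7² + 2² = 49 + 4 = 53  — 53 already appeared earlier.

53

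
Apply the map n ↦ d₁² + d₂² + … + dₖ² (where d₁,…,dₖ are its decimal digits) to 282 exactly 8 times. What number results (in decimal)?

145

282 → 2² + 8² + 2² = 4 + 64 + 4 = 72
72 → 7² + 2² = 49 + 4 = 53
53 → 5² + 3² = 25 + 9 = 34
34 → 3² + 4² = 9 + 16 = 25
25 → 2² + 5² = 4 + 25 = 29
29 → 2² + 9² = 4 + 81 = 85
85 → 8² + 5² = 64 + 25 = 89
89 → 8² + 9² = 64 + 81 = 145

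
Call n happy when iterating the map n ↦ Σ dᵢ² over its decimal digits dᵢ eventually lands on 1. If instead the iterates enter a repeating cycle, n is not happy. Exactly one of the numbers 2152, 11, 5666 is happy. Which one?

5666

2152: 2152 → 34 → 25 → 29 → 85 → 89 → 145 → 42 → 20 → 4 → 16 → 37 → 58 → 89  — repeats 89 (not happy)
11: 11 → 2 → 4 → 16 → 37 → 58 → 89 → 145 → 42 → 20 → 4  — repeats 4 (not happy)
5666: 5666 → 133 → 19 → 82 → 68 → 100 → 1  — reaches 1 (happy)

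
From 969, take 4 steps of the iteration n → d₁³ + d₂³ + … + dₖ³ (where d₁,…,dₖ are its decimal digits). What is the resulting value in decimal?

969 → 9³ + 6³ + 9³ = 729 + 216 + 729 = 1674
1674 → 1³ + 6³ + 7³ + 4³ = 1 + 216 + 343 + 64 = 624
624 → 6³ + 2³ + 4³ = 216 + 8 + 64 = 288
288 → 2³ + 8³ + 8³ = 8 + 512 + 512 = 1032

1032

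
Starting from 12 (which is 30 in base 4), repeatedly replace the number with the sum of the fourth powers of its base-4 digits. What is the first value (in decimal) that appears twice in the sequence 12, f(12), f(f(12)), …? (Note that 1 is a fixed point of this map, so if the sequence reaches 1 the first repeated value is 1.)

12 = (3,0)_4 → 81
81 = (1,1,0,1)_4 → 3
3 = (3)_4 → 81  — 81 already appeared earlier.

81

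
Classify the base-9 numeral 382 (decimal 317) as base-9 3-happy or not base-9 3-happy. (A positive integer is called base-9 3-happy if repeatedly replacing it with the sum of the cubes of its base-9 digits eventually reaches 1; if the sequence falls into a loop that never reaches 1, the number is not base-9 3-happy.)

317 = (3,8,2)_9 → 3³ + 8³ + 2³ = 547
547 = (6,6,7)_9 → 6³ + 6³ + 7³ = 775
775 = (1,0,5,1)_9 → 1³ + 0³ + 5³ + 1³ = 127
127 = (1,5,1)_9 → 1³ + 5³ + 1³ = 127  — 127 already seen; the sequence cycles without reaching 1.

not base-9 3-happy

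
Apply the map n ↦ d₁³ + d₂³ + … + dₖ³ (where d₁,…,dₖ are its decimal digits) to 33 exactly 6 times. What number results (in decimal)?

33 → 3³ + 3³ = 54
54 → 5³ + 4³ = 189
189 → 1³ + 8³ + 9³ = 1242
1242 → 1³ + 2³ + 4³ + 2³ = 81
81 → 8³ + 1³ = 513
513 → 5³ + 1³ + 3³ = 153

153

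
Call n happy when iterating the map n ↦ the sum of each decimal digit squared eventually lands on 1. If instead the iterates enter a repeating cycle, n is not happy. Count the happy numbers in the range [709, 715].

1

709: 709 → 130 → 10 → 1  — happy
710: 710 → 50 → 25 → 29 → 85 → 89 → 145 → 42 → 20 → 4 → 16 → 37 → 58 → 89  — not happy
711: 711 → 51 → 26 → 40 → 16 → 37 → 58 → 89 → 145 → 42 → 20 → 4 → 16  — not happy
712: 712 → 54 → 41 → 17 → 50 → 25 → 29 → 85 → 89 → 145 → 42 → 20 → 4 → 16 → 37 → 58 → 89  — not happy
713: 713 → 59 → 106 → 37 → 58 → 89 → 145 → 42 → 20 → 4 → 16 → 37  — not happy
714: 714 → 66 → 72 → 53 → 34 → 25 → 29 → 85 → 89 → 145 → 42 → 20 → 4 → 16 → 37 → 58 → 89  — not happy
715: 715 → 75 → 74 → 65 → 61 → 37 → 58 → 89 → 145 → 42 → 20 → 4 → 16 → 37  — not happy
happy: 709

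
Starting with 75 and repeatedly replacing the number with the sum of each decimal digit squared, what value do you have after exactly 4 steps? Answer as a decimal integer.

75 → 74
74 → 65
65 → 61
61 → 37

37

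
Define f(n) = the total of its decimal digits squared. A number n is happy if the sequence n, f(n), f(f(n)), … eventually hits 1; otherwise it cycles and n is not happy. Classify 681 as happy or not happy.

681 → 6² + 8² + 1² = 36 + 64 + 1 = 101
101 → 1² + 0² + 1² = 1 + 0 + 1 = 2
2 → 2² = 4
4 → 4² = 16
16 → 1² + 6² = 1 + 36 = 37
37 → 3² + 7² = 9 + 49 = 58
58 → 5² + 8² = 25 + 64 = 89
89 → 8² + 9² = 64 + 81 = 145
145 → 1² + 4² + 5² = 1 + 16 + 25 = 42
42 → 4² + 2² = 16 + 4 = 20
20 → 2² + 0² = 4 + 0 = 4  — 4 already seen; the sequence cycles without reaching 1.

not happy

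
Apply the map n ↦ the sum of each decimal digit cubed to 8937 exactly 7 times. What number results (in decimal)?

243

8937 → 8³ + 9³ + 3³ + 7³ = 512 + 729 + 27 + 343 = 1611
1611 → 1³ + 6³ + 1³ + 1³ = 1 + 216 + 1 + 1 = 219
219 → 2³ + 1³ + 9³ = 8 + 1 + 729 = 738
738 → 7³ + 3³ + 8³ = 343 + 27 + 512 = 882
882 → 8³ + 8³ + 2³ = 512 + 512 + 8 = 1032
1032 → 1³ + 0³ + 3³ + 2³ = 1 + 0 + 27 + 8 = 36
36 → 3³ + 6³ = 27 + 216 = 243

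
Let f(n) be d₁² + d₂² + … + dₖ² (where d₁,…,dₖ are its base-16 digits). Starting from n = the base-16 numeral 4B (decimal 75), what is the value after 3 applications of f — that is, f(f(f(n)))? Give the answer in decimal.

82

75 = (4,11)_16 → 4² + 11² = 16 + 121 = 137
137 = (8,9)_16 → 8² + 9² = 64 + 81 = 145
145 = (9,1)_16 → 9² + 1² = 81 + 1 = 82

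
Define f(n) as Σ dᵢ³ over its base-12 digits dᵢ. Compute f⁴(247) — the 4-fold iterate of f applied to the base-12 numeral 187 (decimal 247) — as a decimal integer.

247 = (1,8,7)_12 → 1³ + 8³ + 7³ = 856
856 = (5,11,4)_12 → 5³ + 11³ + 4³ = 1520
1520 = (10,6,8)_12 → 10³ + 6³ + 8³ = 1728
1728 = (1,0,0,0)_12 → 1³ + 0³ + 0³ + 0³ = 1

1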